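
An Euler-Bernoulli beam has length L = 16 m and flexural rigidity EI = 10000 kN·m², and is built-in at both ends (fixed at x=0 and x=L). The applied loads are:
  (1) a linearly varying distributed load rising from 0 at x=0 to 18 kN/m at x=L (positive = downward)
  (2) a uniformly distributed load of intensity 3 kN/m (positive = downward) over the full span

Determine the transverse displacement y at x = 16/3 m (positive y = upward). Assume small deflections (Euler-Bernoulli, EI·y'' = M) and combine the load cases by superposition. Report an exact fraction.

y(16/3) = -38912/253125 m

Load 1 — triangular load w₀=18 kN/m (0→w₀ over full span):
  y_1 = -w₀x²(L-x)²(x+2L)/(120LEI) = -18·(16/3)²·(16-(16/3))²·((16/3)+2·16)/(120·16·10000) = -28672/253125 m
Load 2 — uniform load w=3 kN/m over full span:
  y_2 = -wx²(L-x)²/(24EI) = -3·(16/3)²·(16-(16/3))²/(24·10000) = -2048/50625 m
Superposition: y = Σ y_i = -38912/253125 m ≈ -0.153726 m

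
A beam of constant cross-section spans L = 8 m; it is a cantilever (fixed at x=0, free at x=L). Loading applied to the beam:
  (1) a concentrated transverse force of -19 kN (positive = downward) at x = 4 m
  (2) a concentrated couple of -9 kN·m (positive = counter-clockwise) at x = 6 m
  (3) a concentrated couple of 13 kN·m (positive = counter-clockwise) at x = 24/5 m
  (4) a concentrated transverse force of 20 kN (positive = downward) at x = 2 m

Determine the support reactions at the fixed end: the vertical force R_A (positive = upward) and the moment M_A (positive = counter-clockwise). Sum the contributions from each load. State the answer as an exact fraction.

Load 1 — point force P=-19 kN at a=4 m (b=L-a=4):
  R_A = P = (-19) = -19 kN
  M_A = Pa = (-19)·4 = -76 kN·m
Load 2 — applied couple M₀=-9 kN·m at a=6 m (b=L-a=2):
  R_A = 0 kN
  M_A = -M₀ = -(-9) = 9 kN·m
Load 3 — applied couple M₀=13 kN·m at a=24/5 m (b=L-a=16/5):
  R_A = 0 kN
  M_A = -M₀ = -13 kN·m
Load 4 — point force P=20 kN at a=2 m (b=L-a=6):
  R_A = P = 20 kN
  M_A = Pa = 20·2 = 40 kN·m
Superposition: R_A = 1 kN, M_A = -40 kN·m

R_A = 1 kN, M_A = -40 kN·m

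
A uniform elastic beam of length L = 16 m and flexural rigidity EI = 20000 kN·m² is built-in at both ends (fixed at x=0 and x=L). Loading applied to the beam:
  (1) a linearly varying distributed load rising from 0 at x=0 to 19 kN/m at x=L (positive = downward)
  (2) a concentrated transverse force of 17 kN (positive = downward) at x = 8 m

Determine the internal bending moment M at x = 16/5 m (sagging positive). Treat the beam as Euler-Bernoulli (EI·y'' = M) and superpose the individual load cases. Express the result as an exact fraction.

M(16/5) = -11062/375 kN·m

Load 1 — triangular load w₀=19 kN/m (0→w₀ over full span):
  M_1 = 3w₀Lx/20 - w₀L²/30 - w₀x³/(6L) = 3·19·16·(16/5)/20 - 19·16²/30 - 19·(16/5)³/(6·16) = -8512/375 kN·m
Load 2 — point force P=17 kN at a=8 m (b=L-a=8):
  M_2 = Pb²(3a+b)x/L³ - Pab²/L²  [x≤a] = 17·8²·(3·8+8)·(16/5)/16³ - 17·8·8²/16² = -34/5 kN·m
Superposition: M = Σ M_i = -11062/375 kN·m ≈ -29.498667 kN·m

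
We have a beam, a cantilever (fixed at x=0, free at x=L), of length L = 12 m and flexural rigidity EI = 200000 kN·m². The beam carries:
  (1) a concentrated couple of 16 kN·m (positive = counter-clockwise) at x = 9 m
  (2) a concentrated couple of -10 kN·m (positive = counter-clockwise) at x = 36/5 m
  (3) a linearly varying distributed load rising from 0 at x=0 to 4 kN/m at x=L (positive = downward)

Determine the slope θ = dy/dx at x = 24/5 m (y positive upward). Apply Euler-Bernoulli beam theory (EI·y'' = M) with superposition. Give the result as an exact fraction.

θ(24/5) = -24363/7812500 rad

Load 1 — applied couple M₀=16 kN·m at a=9 m (b=L-a=3):
  θ_1 = M₀x/EI  [x≤a] = 16·(24/5)/200000 = 6/15625 rad
Load 2 — applied couple M₀=-10 kN·m at a=36/5 m (b=L-a=24/5):
  θ_2 = M₀x/EI  [x≤a] = (-10)·(24/5)/200000 = -3/12500 rad
Load 3 — triangular load w₀=4 kN/m (0→w₀ over full span):
  θ_3 = (w₀Lx²/4-w₀L²x/3-w₀x⁴/(24L))/EI = (4·12·(24/5)²/4-4·12²·(24/5)/3-4·(24/5)⁴/(24·12))/200000 = -6372/1953125 rad
Superposition: θ = Σ θ_i = -24363/7812500 rad ≈ -0.003118 rad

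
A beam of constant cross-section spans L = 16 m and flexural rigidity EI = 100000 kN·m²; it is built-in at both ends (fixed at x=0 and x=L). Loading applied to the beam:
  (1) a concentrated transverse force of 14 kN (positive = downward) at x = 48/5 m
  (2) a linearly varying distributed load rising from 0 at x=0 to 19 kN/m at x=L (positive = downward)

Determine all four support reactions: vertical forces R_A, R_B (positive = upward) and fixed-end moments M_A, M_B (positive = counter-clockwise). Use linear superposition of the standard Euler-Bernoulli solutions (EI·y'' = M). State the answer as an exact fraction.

R_A = 6316/125 kN, M_A = 68864/375 kN·m, R_B = 14434/125 kN, M_B = -34432/125 kN·m

Load 1 — point force P=14 kN at a=48/5 m (b=L-a=32/5):
  R_A = Pb²(3a+b)/L³ = 14·(32/5)²·(3·(48/5)+(32/5))/16³ = 616/125 kN
  M_A = Pab²/L² = 14·(48/5)·(32/5)²/16² = 2688/125 kN·m
  R_B = Pa²(a+3b)/L³ = 14·(48/5)²·((48/5)+3·(32/5))/16³ = 1134/125 kN
  M_B = -Pa²b/L² = -14·(48/5)²·(32/5)/16² = -4032/125 kN·m
Load 2 — triangular load w₀=19 kN/m (0→w₀ over full span):
  R_A = 3w₀L/20 = 3·19·16/20 = 228/5 kN
  M_A = w₀L²/30 = 19·16²/30 = 2432/15 kN·m
  R_B = 7w₀L/20 = 7·19·16/20 = 532/5 kN
  M_B = -w₀L²/20 = -19·16²/20 = -1216/5 kN·m
Superposition: R_A = 6316/125 kN, M_A = 68864/375 kN·m, R_B = 14434/125 kN, M_B = -34432/125 kN·m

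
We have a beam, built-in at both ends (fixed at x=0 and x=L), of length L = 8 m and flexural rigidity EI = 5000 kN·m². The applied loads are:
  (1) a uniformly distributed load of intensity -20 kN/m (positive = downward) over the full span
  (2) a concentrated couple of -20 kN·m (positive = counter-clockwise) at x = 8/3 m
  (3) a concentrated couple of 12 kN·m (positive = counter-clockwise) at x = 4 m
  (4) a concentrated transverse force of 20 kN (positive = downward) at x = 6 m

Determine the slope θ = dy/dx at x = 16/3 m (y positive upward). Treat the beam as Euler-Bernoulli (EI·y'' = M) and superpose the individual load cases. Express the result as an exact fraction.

θ(16/3) = -107/10125 rad

Load 1 — uniform load w=-20 kN/m over full span:
  θ_1 = -wx(L-x)(L-2x)/(12EI) = -(-20)·(16/3)·(8-(16/3))·(8-2·(16/3))/(12·5000) = -128/10125 rad
Load 2 — applied couple M₀=-20 kN·m at a=8/3 m (b=L-a=16/3):
  θ_2 = (R_Ax²/2 - M_Ax - M₀(x-a))/EI  [x>a] with R_A=-10/3, M_A=0 = ((-10/3)·(16/3)²/2 - 0·(16/3) - (-20)·((16/3)-(8/3)))/5000 = 4/3375 rad
Load 3 — applied couple M₀=12 kN·m at a=4 m (b=L-a=4):
  θ_3 = (R_Ax²/2 - M_Ax - M₀(x-a))/EI  [x>a] with R_A=9/4, M_A=3 = ((9/4)·(16/3)²/2 - 3·(16/3) - 12·((16/3)-4))/5000 = 0 rad
Load 4 — point force P=20 kN at a=6 m (b=L-a=2):
  θ_4 = -Pb²x(2aL-(3a+b)x)/(2L³EI)  [x≤a] = -20·2²·(16/3)·(2·6·8-(3·6+2)·(16/3))/(2·8³·5000) = 1/1125 rad
Superposition: θ = Σ θ_i = -107/10125 rad ≈ -0.010568 rad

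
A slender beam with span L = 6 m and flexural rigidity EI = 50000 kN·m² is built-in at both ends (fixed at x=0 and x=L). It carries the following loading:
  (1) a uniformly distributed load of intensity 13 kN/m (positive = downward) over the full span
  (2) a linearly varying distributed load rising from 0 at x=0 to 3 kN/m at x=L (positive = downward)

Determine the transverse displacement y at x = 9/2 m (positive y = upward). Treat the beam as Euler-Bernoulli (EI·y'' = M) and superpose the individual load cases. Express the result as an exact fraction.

y(9/2) = -71199/128000000 m

Load 1 — uniform load w=13 kN/m over full span:
  y_1 = -wx²(L-x)²/(24EI) = -13·(9/2)²·(6-(9/2))²/(24·50000) = -3159/6400000 m
Load 2 — triangular load w₀=3 kN/m (0→w₀ over full span):
  y_2 = -w₀x²(L-x)²(x+2L)/(120LEI) = -3·(9/2)²·(6-(9/2))²·((9/2)+2·6)/(120·6·50000) = -8019/128000000 m
Superposition: y = Σ y_i = -71199/128000000 m ≈ -0.000556 m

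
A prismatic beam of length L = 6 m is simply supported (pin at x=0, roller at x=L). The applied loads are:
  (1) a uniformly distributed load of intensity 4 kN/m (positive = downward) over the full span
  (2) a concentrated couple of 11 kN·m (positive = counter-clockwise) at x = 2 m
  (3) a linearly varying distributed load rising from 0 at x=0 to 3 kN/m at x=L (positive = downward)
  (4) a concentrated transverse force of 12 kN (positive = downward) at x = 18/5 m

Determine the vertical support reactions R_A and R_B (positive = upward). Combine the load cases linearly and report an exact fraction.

Load 1 — uniform load w=4 kN/m over full span:
  R_A = wL/2 = 4·6/2 = 12 kN
  R_B = wL/2 = 4·6/2 = 12 kN
Load 2 — applied couple M₀=11 kN·m at a=2 m (b=L-a=4):
  R_A = M₀/L = 11/6 kN
  R_B = -M₀/L = -11/6 kN
Load 3 — triangular load w₀=3 kN/m (0→w₀ over full span):
  R_A = w₀L/6 = 3·6/6 = 3 kN
  R_B = w₀L/3 = 3·6/3 = 6 kN
Load 4 — point force P=12 kN at a=18/5 m (b=L-a=12/5):
  R_A = Pb/L = 12·(12/5)/6 = 24/5 kN
  R_B = Pa/L = 12·(18/5)/6 = 36/5 kN
Superposition: R_A = 649/30 kN, R_B = 701/30 kN

R_A = 649/30 kN, R_B = 701/30 kN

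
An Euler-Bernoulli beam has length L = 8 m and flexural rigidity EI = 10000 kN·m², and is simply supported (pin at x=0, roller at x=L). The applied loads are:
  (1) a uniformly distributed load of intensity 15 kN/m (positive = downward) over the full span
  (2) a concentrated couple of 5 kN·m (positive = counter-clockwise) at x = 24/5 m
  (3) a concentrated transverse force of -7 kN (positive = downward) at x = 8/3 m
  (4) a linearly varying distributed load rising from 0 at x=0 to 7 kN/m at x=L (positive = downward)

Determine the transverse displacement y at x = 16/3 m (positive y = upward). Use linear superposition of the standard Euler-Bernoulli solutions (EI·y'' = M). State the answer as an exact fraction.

Load 1 — uniform load w=15 kN/m over full span:
  y_1 = -wx(L³-2Lx²+x³)/(24EI) = -15·(16/3)·(8³-2·8·(16/3)²+(16/3)³)/(24·10000) = -704/10125 m
Load 2 — applied couple M₀=5 kN·m at a=24/5 m (b=L-a=16/5):
  y_2 = (M₀x³/(6L)-M₀(x-a)²/2+C₁x)/EI  [x>a] with C₁=M₀(3b²-L²)/(6L)=-52/15 = (5·(16/3)³/(6·8)-5·((16/3)-(24/5))²/2+(-52/15)·(16/3))/10000 = -86/253125 m
Load 3 — point force P=-7 kN at a=8/3 m (b=L-a=16/3):
  y_3 = -Pa(L-x)(2Lx-a²-x²)/(6LEI)  [x>a] = -(-7)·(8/3)·(8-(16/3))·(2·8·(16/3)-(8/3)²-(16/3)²)/(6·8·10000) = 784/151875 m
Load 4 — triangular load w₀=7 kN/m (0→w₀ over full span):
  y_4 = -w₀x(7L⁴-10L²x²+3x⁴)/(360LEI) = -7·(16/3)·(7·8⁴-10·8²·(16/3)²+3·(16/3)⁴)/(360·8·10000) = -7616/455625 m
Superposition: y = Σ y_i = -185494/2278125 m ≈ -0.081424 m

y(16/3) = -185494/2278125 m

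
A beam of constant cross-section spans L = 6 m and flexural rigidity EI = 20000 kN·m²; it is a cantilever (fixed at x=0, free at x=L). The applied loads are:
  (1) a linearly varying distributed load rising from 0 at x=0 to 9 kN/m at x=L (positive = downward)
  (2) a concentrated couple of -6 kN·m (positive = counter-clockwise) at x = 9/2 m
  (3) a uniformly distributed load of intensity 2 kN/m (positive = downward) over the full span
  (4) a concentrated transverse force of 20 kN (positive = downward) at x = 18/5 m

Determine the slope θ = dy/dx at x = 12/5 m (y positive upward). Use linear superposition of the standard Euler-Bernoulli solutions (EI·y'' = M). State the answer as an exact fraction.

Load 1 — triangular load w₀=9 kN/m (0→w₀ over full span):
  θ_1 = (w₀Lx²/4-w₀L²x/3-w₀x⁴/(24L))/EI = (9·6·(12/5)²/4-9·6²·(12/5)/3-9·(12/5)⁴/(24·6))/20000 = -14337/1562500 rad
Load 2 — applied couple M₀=-6 kN·m at a=9/2 m (b=L-a=3/2):
  θ_2 = M₀x/EI  [x≤a] = (-6)·(12/5)/20000 = -9/12500 rad
Load 3 — uniform load w=2 kN/m over full span:
  θ_3 = -wx(x²-3Lx+3L²)/(6EI) = -2·(12/5)·((12/5)²-3·6·(12/5)+3·6²)/(6·20000) = -441/156250 rad
Load 4 — point force P=20 kN at a=18/5 m (b=L-a=12/5):
  θ_4 = -Px(2a-x)/(2EI)  [x≤a] = -20·(12/5)·(2·(18/5)-(12/5))/(2·20000) = -18/3125 rad
Superposition: θ = Σ θ_i = -7218/390625 rad ≈ -0.018478 rad

θ(12/5) = -7218/390625 rad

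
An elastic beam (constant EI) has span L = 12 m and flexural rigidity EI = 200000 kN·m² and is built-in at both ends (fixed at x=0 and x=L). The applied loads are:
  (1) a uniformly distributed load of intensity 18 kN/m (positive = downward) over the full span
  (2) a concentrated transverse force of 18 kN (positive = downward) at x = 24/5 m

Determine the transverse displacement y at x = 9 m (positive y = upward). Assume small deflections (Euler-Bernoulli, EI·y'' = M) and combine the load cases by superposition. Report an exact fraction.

y(9) = -12231/4000000 m

Load 1 — uniform load w=18 kN/m over full span:
  y_1 = -wx²(L-x)²/(24EI) = -18·9²·(12-9)²/(24·200000) = -2187/800000 m
Load 2 — point force P=18 kN at a=24/5 m (b=L-a=36/5):
  y_2 = -Pa²(L-x)²(3bL-(3b+a)(L-x))/(6L³EI)  [x>a] = -18·(24/5)²·(12-9)²·(3·(36/5)·12-(3·(36/5)+(24/5))·(12-9))/(6·12³·200000) = -81/250000 m
Superposition: y = Σ y_i = -12231/4000000 m ≈ -0.003058 m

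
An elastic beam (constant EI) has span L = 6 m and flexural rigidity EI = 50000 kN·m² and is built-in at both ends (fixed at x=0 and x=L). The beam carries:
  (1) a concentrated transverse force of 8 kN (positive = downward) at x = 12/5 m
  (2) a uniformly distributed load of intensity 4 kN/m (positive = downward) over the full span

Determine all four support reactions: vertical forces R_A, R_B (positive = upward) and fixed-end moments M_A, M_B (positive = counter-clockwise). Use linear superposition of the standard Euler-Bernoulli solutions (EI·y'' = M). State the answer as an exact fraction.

Load 1 — point force P=8 kN at a=12/5 m (b=L-a=18/5):
  R_A = Pb²(3a+b)/L³ = 8·(18/5)²·(3·(12/5)+(18/5))/6³ = 648/125 kN
  M_A = Pab²/L² = 8·(12/5)·(18/5)²/6² = 864/125 kN·m
  R_B = Pa²(a+3b)/L³ = 8·(12/5)²·((12/5)+3·(18/5))/6³ = 352/125 kN
  M_B = -Pa²b/L² = -8·(12/5)²·(18/5)/6² = -576/125 kN·m
Load 2 — uniform load w=4 kN/m over full span:
  R_A = wL/2 = 4·6/2 = 12 kN
  M_A = wL²/12 = 4·6²/12 = 12 kN·m
  R_B = wL/2 = 4·6/2 = 12 kN
  M_B = -wL²/12 = -4·6²/12 = -12 kN·m
Superposition: R_A = 2148/125 kN, M_A = 2364/125 kN·m, R_B = 1852/125 kN, M_B = -2076/125 kN·m

R_A = 2148/125 kN, M_A = 2364/125 kN·m, R_B = 1852/125 kN, M_B = -2076/125 kN·m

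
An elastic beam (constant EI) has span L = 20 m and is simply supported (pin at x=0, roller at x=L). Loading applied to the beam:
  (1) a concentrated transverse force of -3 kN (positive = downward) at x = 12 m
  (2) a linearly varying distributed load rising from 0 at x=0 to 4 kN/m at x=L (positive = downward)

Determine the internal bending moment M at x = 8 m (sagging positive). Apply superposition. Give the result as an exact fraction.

Load 1 — point force P=-3 kN at a=12 m (b=L-a=8):
  M_1 = Pbx/L  [x≤a] = (-3)·8·8/20 = -48/5 kN·m
Load 2 — triangular load w₀=4 kN/m (0→w₀ over full span):
  M_2 = w₀Lx/6 - w₀x³/(6L) = 4·20·8/6 - 4·8³/(6·20) = 448/5 kN·m
Superposition: M = Σ M_i = 80 kN·m ≈ 80.000000 kN·m

M(8) = 80 kN·m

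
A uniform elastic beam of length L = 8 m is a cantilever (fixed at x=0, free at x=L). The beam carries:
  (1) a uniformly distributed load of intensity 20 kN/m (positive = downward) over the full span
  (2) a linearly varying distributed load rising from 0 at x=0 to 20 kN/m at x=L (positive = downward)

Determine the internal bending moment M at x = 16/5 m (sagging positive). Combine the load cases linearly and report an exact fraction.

M(16/5) = -10368/25 kN·m

Load 1 — uniform load w=20 kN/m over full span:
  M_1 = -w(L-x)²/2 = -20·(8-(16/5))²/2 = -1152/5 kN·m
Load 2 — triangular load w₀=20 kN/m (0→w₀ over full span):
  M_2 = w₀Lx/2 - w₀L²/3 - w₀x³/(6L) = 20·8·(16/5)/2 - 20·8²/3 - 20·(16/5)³/(6·8) = -4608/25 kN·m
Superposition: M = Σ M_i = -10368/25 kN·m ≈ -414.720000 kN·m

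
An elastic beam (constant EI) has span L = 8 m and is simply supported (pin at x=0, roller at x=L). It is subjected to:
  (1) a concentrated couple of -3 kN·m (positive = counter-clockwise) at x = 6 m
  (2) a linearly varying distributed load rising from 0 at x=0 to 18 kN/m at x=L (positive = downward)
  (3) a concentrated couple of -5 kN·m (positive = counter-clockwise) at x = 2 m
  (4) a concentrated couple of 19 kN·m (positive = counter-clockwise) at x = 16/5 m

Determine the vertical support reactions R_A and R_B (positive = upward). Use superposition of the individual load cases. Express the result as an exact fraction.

R_A = 203/8 kN, R_B = 373/8 kN

Load 1 — applied couple M₀=-3 kN·m at a=6 m (b=L-a=2):
  R_A = M₀/L = (-3)/8 = -3/8 kN
  R_B = -M₀/L = -(-3)/8 = 3/8 kN
Load 2 — triangular load w₀=18 kN/m (0→w₀ over full span):
  R_A = w₀L/6 = 18·8/6 = 24 kN
  R_B = w₀L/3 = 18·8/3 = 48 kN
Load 3 — applied couple M₀=-5 kN·m at a=2 m (b=L-a=6):
  R_A = M₀/L = (-5)/8 = -5/8 kN
  R_B = -M₀/L = -(-5)/8 = 5/8 kN
Load 4 — applied couple M₀=19 kN·m at a=16/5 m (b=L-a=24/5):
  R_A = M₀/L = 19/8 kN
  R_B = -M₀/L = -19/8 kN
Superposition: R_A = 203/8 kN, R_B = 373/8 kN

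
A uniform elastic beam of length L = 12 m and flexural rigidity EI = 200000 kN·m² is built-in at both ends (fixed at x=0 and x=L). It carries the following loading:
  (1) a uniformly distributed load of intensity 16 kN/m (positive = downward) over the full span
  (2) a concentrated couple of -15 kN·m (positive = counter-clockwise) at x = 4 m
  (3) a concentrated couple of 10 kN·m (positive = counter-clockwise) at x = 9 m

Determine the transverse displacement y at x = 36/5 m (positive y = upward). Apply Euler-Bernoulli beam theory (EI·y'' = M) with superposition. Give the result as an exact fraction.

y(36/5) = -528639/125000000 m

Load 1 — uniform load w=16 kN/m over full span:
  y_1 = -wx²(L-x)²/(24EI) = -16·(36/5)²·(12-(36/5))²/(24·200000) = -7776/1953125 m
Load 2 — applied couple M₀=-15 kN·m at a=4 m (b=L-a=8):
  y_2 = (R_Ax³/6 - M_Ax²/2 - M₀(x-a)²/2)/EI  [x>a] with R_A=-5/3, M_A=0 = ((-5/3)·(36/5)³/6 - 0·(36/5)²/2 - (-15)·((36/5)-4)²/2)/200000 = -21/156250 m
Load 3 — applied couple M₀=10 kN·m at a=9 m (b=L-a=3):
  y_3 = (R_Ax³/6 - M_Ax²/2)/EI  [x≤a] with R_A=15/16, M_A=25/8 = ((15/16)·(36/5)³/6 - (25/8)·(36/5)²/2)/200000 = -567/5000000 m
Superposition: y = Σ y_i = -528639/125000000 m ≈ -0.004229 m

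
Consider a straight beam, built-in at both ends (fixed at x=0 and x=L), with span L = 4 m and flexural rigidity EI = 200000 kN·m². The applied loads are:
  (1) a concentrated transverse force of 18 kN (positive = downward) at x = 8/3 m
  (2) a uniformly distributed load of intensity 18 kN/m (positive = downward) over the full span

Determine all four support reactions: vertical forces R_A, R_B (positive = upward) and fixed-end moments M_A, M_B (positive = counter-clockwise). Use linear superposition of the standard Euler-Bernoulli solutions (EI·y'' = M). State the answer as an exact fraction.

R_A = 122/3 kN, M_A = 88/3 kN·m, R_B = 148/3 kN, M_B = -104/3 kN·m

Load 1 — point force P=18 kN at a=8/3 m (b=L-a=4/3):
  R_A = Pb²(3a+b)/L³ = 18·(4/3)²·(3·(8/3)+(4/3))/4³ = 14/3 kN
  M_A = Pab²/L² = 18·(8/3)·(4/3)²/4² = 16/3 kN·m
  R_B = Pa²(a+3b)/L³ = 18·(8/3)²·((8/3)+3·(4/3))/4³ = 40/3 kN
  M_B = -Pa²b/L² = -18·(8/3)²·(4/3)/4² = -32/3 kN·m
Load 2 — uniform load w=18 kN/m over full span:
  R_A = wL/2 = 18·4/2 = 36 kN
  M_A = wL²/12 = 18·4²/12 = 24 kN·m
  R_B = wL/2 = 18·4/2 = 36 kN
  M_B = -wL²/12 = -18·4²/12 = -24 kN·m
Superposition: R_A = 122/3 kN, M_A = 88/3 kN·m, R_B = 148/3 kN, M_B = -104/3 kN·m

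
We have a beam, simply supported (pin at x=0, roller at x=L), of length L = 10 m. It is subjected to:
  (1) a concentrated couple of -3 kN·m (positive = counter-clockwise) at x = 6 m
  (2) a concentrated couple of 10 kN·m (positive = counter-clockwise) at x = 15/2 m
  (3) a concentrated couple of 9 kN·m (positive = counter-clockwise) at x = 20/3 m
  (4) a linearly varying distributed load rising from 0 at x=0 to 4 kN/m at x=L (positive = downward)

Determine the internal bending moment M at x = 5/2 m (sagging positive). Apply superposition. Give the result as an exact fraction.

Load 1 — applied couple M₀=-3 kN·m at a=6 m (b=L-a=4):
  M_1 = M₀x/L  [x≤a] = (-3)·(5/2)/10 = -3/4 kN·m
Load 2 — applied couple M₀=10 kN·m at a=15/2 m (b=L-a=5/2):
  M_2 = M₀x/L  [x≤a] = 10·(5/2)/10 = 5/2 kN·m
Load 3 — applied couple M₀=9 kN·m at a=20/3 m (b=L-a=10/3):
  M_3 = M₀x/L  [x≤a] = 9·(5/2)/10 = 9/4 kN·m
Load 4 — triangular load w₀=4 kN/m (0→w₀ over full span):
  M_4 = w₀Lx/6 - w₀x³/(6L) = 4·10·(5/2)/6 - 4·(5/2)³/(6·10) = 125/8 kN·m
Superposition: M = Σ M_i = 157/8 kN·m ≈ 19.625000 kN·m

M(5/2) = 157/8 kN·m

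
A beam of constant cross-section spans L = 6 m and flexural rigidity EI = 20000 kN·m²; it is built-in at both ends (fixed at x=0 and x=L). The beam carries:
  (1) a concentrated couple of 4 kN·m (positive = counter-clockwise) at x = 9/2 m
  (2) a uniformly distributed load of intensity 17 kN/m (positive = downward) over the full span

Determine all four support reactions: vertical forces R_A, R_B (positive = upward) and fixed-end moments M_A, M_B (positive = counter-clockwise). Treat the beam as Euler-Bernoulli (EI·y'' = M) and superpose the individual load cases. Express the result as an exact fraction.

R_A = 207/4 kN, M_A = 209/4 kN·m, R_B = 201/4 kN, M_B = -207/4 kN·m

Load 1 — applied couple M₀=4 kN·m at a=9/2 m (b=L-a=3/2):
  R_A = 6M₀ab/L³ = 6·4·(9/2)·(3/2)/6³ = 3/4 kN
  M_A = M₀b(2a-b)/L² = 4·(3/2)·(2·(9/2)-(3/2))/6² = 5/4 kN·m
  R_B = -6M₀ab/L³ = -6·4·(9/2)·(3/2)/6³ = -3/4 kN
  M_B = M₀a(2b-a)/L² = 4·(9/2)·(2·(3/2)-(9/2))/6² = -3/4 kN·m
Load 2 — uniform load w=17 kN/m over full span:
  R_A = wL/2 = 17·6/2 = 51 kN
  M_A = wL²/12 = 17·6²/12 = 51 kN·m
  R_B = wL/2 = 17·6/2 = 51 kN
  M_B = -wL²/12 = -17·6²/12 = -51 kN·m
Superposition: R_A = 207/4 kN, M_A = 209/4 kN·m, R_B = 201/4 kN, M_B = -207/4 kN·m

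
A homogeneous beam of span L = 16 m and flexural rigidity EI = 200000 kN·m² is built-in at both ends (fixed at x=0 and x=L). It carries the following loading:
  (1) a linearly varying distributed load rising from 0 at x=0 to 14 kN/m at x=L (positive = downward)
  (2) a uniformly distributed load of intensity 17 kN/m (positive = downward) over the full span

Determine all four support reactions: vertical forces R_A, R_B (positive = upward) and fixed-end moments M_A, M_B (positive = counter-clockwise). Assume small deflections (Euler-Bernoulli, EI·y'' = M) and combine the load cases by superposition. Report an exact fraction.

R_A = 848/5 kN, M_A = 7232/15 kN·m, R_B = 1072/5 kN, M_B = -8128/15 kN·m

Load 1 — triangular load w₀=14 kN/m (0→w₀ over full span):
  R_A = 3w₀L/20 = 3·14·16/20 = 168/5 kN
  M_A = w₀L²/30 = 14·16²/30 = 1792/15 kN·m
  R_B = 7w₀L/20 = 7·14·16/20 = 392/5 kN
  M_B = -w₀L²/20 = -14·16²/20 = -896/5 kN·m
Load 2 — uniform load w=17 kN/m over full span:
  R_A = wL/2 = 17·16/2 = 136 kN
  M_A = wL²/12 = 17·16²/12 = 1088/3 kN·m
  R_B = wL/2 = 17·16/2 = 136 kN
  M_B = -wL²/12 = -17·16²/12 = -1088/3 kN·m
Superposition: R_A = 848/5 kN, M_A = 7232/15 kN·m, R_B = 1072/5 kN, M_B = -8128/15 kN·m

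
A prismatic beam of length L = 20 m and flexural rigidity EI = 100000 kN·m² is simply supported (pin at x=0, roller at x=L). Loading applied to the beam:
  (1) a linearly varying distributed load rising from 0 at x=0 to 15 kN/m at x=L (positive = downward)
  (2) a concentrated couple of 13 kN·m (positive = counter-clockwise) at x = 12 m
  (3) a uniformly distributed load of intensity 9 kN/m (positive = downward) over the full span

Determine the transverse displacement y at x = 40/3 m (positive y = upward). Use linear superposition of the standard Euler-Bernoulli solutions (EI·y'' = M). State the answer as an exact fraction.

y(40/3) = -921677/3037500 m

Load 1 — triangular load w₀=15 kN/m (0→w₀ over full span):
  y_1 = -w₀x(7L⁴-10L²x²+3x⁴)/(360LEI) = -15·(40/3)·(7·20⁴-10·20²·(40/3)²+3·(40/3)⁴)/(360·20·100000) = -34/243 m
Load 2 — applied couple M₀=13 kN·m at a=12 m (b=L-a=8):
  y_2 = (M₀x³/(6L)-M₀(x-a)²/2+C₁x)/EI  [x>a] with C₁=M₀(3b²-L²)/(6L)=-338/15 = (13·(40/3)³/(6·20)-13·((40/3)-12)²/2+(-338/15)·(40/3))/100000 = -559/1012500 m
Load 3 — uniform load w=9 kN/m over full span:
  y_3 = -wx(L³-2Lx²+x³)/(24EI) = -9·(40/3)·(20³-2·20·(40/3)²+(40/3)³)/(24·100000) = -22/135 m
Superposition: y = Σ y_i = -921677/3037500 m ≈ -0.303433 m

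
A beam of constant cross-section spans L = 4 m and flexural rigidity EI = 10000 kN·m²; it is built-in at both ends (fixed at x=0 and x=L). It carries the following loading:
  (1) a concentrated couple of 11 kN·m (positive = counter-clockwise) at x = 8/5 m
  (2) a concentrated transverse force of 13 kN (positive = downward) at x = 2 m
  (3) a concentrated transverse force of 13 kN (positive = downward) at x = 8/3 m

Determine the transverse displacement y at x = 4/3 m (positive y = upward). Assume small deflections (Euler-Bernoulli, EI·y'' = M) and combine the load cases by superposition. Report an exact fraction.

y(4/3) = -67129/136687500 m

Load 1 — applied couple M₀=11 kN·m at a=8/5 m (b=L-a=12/5):
  y_1 = (R_Ax³/6 - M_Ax²/2)/EI  [x≤a] with R_A=99/25, M_A=33/25 = ((99/25)·(4/3)³/6 - (33/25)·(4/3)²/2)/10000 = 11/281250 m
Load 2 — point force P=13 kN at a=2 m (b=L-a=2):
  y_2 = -Pb²x²(3aL-(3a+b)x)/(6L³EI)  [x≤a] = -13·2²·(4/3)²·(3·2·4-(3·2+2)·(4/3))/(6·4³·10000) = -13/40500 m
Load 3 — point force P=13 kN at a=8/3 m (b=L-a=4/3):
  y_3 = -Pb²x²(3aL-(3a+b)x)/(6L³EI)  [x≤a] = -13·(4/3)²·(4/3)²·(3·(8/3)·4-(3·(8/3)+(4/3))·(4/3))/(6·4³·10000) = -286/1366875 m
Superposition: y = Σ y_i = -67129/136687500 m ≈ -0.000491 m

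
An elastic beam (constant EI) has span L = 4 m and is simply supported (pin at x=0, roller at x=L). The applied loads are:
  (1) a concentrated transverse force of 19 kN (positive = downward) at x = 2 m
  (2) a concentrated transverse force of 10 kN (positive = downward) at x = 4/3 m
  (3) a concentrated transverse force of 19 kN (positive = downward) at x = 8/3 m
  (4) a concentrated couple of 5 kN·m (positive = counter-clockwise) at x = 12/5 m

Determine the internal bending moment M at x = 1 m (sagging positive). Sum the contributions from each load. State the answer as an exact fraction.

Load 1 — point force P=19 kN at a=2 m (b=L-a=2):
  M_1 = Pbx/L  [x≤a] = 19·2·1/4 = 19/2 kN·m
Load 2 — point force P=10 kN at a=4/3 m (b=L-a=8/3):
  M_2 = Pbx/L  [x≤a] = 10·(8/3)·1/4 = 20/3 kN·m
Load 3 — point force P=19 kN at a=8/3 m (b=L-a=4/3):
  M_3 = Pbx/L  [x≤a] = 19·(4/3)·1/4 = 19/3 kN·m
Load 4 — applied couple M₀=5 kN·m at a=12/5 m (b=L-a=8/5):
  M_4 = M₀x/L  [x≤a] = 5·1/4 = 5/4 kN·m
Superposition: M = Σ M_i = 95/4 kN·m ≈ 23.750000 kN·m

M(1) = 95/4 kN·m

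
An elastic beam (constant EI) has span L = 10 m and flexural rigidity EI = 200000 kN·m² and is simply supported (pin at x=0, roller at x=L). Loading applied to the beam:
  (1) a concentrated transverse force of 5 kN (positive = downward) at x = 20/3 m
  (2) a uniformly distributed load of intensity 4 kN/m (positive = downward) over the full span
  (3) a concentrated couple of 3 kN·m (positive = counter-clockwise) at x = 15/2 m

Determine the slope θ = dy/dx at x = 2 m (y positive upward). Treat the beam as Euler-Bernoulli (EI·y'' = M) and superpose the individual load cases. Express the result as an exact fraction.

Load 1 — point force P=5 kN at a=20/3 m (b=L-a=10/3):
  θ_1 = -Pb(L²-b²-3x²)/(6LEI)  [x≤a] = -5·(10/3)·(10²-(10/3)²-3·2²)/(6·10·200000) = -173/1620000 rad
Load 2 — uniform load w=4 kN/m over full span:
  θ_2 = -w(L³-6Lx²+4x³)/(24EI) = -4·(10³-6·10·2²+4·2³)/(24·200000) = -33/50000 rad
Load 3 — applied couple M₀=3 kN·m at a=15/2 m (b=L-a=5/2):
  θ_3 = (M₀x²/(2L)+C₁)/EI  [x≤a] with C₁=M₀(3b²-L²)/(6L)=-65/16 = (3·2²/(2·10)+(-65/16))/200000 = -277/16000000 rad
Superposition: θ = Σ θ_i = -1016197/1296000000 rad ≈ -0.000784 rad

θ(2) = -1016197/1296000000 rad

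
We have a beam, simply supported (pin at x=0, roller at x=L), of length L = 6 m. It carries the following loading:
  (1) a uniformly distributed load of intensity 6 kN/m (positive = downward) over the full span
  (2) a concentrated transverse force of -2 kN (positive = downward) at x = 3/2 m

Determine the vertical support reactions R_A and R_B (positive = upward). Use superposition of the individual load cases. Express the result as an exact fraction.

R_A = 33/2 kN, R_B = 35/2 kN

Load 1 — uniform load w=6 kN/m over full span:
  R_A = wL/2 = 6·6/2 = 18 kN
  R_B = wL/2 = 6·6/2 = 18 kN
Load 2 — point force P=-2 kN at a=3/2 m (b=L-a=9/2):
  R_A = Pb/L = (-2)·(9/2)/6 = -3/2 kN
  R_B = Pa/L = (-2)·(3/2)/6 = -1/2 kN
Superposition: R_A = 33/2 kN, R_B = 35/2 kN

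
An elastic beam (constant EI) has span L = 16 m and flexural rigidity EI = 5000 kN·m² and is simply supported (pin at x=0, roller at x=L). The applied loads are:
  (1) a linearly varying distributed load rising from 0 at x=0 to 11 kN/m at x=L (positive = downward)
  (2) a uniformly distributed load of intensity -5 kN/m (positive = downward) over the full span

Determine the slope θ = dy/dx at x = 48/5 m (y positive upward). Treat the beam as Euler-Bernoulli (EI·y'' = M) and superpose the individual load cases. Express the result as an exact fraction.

θ(48/5) = -14272/3515625 rad

Load 1 — triangular load w₀=11 kN/m (0→w₀ over full span):
  θ_1 = -w₀(7L⁴-30L²x²+15x⁴)/(360LEI) = -11·(7·16⁴-30·16²·(48/5)²+15·(48/5)⁴)/(360·16·5000) = 163328/3515625 rad
Load 2 — uniform load w=-5 kN/m over full span:
  θ_2 = -w(L³-6Lx²+4x³)/(24EI) = -(-5)·(16³-6·16·(48/5)²+4·(48/5)³)/(24·5000) = -2368/46875 rad
Superposition: θ = Σ θ_i = -14272/3515625 rad ≈ -0.004060 rad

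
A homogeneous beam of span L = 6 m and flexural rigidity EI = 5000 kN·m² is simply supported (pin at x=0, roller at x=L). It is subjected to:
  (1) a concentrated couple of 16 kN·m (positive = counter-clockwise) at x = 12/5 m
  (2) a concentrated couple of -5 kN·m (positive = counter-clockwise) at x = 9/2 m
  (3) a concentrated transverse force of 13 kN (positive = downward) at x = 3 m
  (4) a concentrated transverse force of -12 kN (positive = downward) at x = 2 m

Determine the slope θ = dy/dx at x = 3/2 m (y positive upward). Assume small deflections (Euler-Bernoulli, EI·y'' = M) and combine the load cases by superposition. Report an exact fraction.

Load 1 — applied couple M₀=16 kN·m at a=12/5 m (b=L-a=18/5):
  θ_1 = (M₀x²/(2L)+C₁)/EI  [x≤a] with C₁=M₀(3b²-L²)/(6L)=32/25 = (16·(3/2)²/(2·6)+(32/25))/5000 = 107/125000 rad
Load 2 — applied couple M₀=-5 kN·m at a=9/2 m (b=L-a=3/2):
  θ_2 = (M₀x²/(2L)+C₁)/EI  [x≤a] with C₁=M₀(3b²-L²)/(6L)=65/16 = ((-5)·(3/2)²/(2·6)+(65/16))/5000 = 1/1600 rad
Load 3 — point force P=13 kN at a=3 m (b=L-a=3):
  θ_3 = -Pb(L²-b²-3x²)/(6LEI)  [x≤a] = -13·3·(6²-3²-3·(3/2)²)/(6·6·5000) = -351/80000 rad
Load 4 — point force P=-12 kN at a=2 m (b=L-a=4):
  θ_4 = -Pb(L²-b²-3x²)/(6LEI)  [x≤a] = -(-12)·4·(6²-4²-3·(3/2)²)/(6·6·5000) = 53/15000 rad
Superposition: θ = Σ θ_i = 3761/6000000 rad ≈ 0.000627 rad

θ(3/2) = 3761/6000000 rad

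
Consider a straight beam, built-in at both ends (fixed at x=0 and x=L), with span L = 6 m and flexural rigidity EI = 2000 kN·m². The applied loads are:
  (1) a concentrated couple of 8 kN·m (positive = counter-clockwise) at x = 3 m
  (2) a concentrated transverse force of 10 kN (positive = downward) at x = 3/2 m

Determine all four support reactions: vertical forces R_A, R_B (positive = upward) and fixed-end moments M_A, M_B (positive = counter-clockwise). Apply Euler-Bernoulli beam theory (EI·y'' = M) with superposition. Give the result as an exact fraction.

R_A = 167/16 kN, M_A = 167/16 kN·m, R_B = -7/16 kN, M_B = -13/16 kN·m

Load 1 — applied couple M₀=8 kN·m at a=3 m (b=L-a=3):
  R_A = 6M₀ab/L³ = 6·8·3·3/6³ = 2 kN
  M_A = M₀b(2a-b)/L² = 8·3·(2·3-3)/6² = 2 kN·m
  R_B = -6M₀ab/L³ = -6·8·3·3/6³ = -2 kN
  M_B = M₀a(2b-a)/L² = 8·3·(2·3-3)/6² = 2 kN·m
Load 2 — point force P=10 kN at a=3/2 m (b=L-a=9/2):
  R_A = Pb²(3a+b)/L³ = 10·(9/2)²·(3·(3/2)+(9/2))/6³ = 135/16 kN
  M_A = Pab²/L² = 10·(3/2)·(9/2)²/6² = 135/16 kN·m
  R_B = Pa²(a+3b)/L³ = 10·(3/2)²·((3/2)+3·(9/2))/6³ = 25/16 kN
  M_B = -Pa²b/L² = -10·(3/2)²·(9/2)/6² = -45/16 kN·m
Superposition: R_A = 167/16 kN, M_A = 167/16 kN·m, R_B = -7/16 kN, M_B = -13/16 kN·m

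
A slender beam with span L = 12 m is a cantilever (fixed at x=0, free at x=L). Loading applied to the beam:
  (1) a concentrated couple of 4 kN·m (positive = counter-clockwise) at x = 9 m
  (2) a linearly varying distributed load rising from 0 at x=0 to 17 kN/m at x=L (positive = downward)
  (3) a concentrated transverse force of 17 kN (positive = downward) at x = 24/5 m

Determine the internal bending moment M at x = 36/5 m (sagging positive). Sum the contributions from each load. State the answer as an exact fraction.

Load 1 — applied couple M₀=4 kN·m at a=9 m (b=L-a=3):
  M_1 = M₀  [x≤a] = 4 = 4 kN·m
Load 2 — triangular load w₀=17 kN/m (0→w₀ over full span):
  M_2 = w₀Lx/2 - w₀L²/3 - w₀x³/(6L) = 17·12·(36/5)/2 - 17·12²/3 - 17·(36/5)³/(6·12) = -21216/125 kN·m
Load 3 — point force P=17 kN at a=24/5 m (b=L-a=36/5):
  M_3 = 0  [x>a] = 0 kN·m
Superposition: M = Σ M_i = -20716/125 kN·m ≈ -165.728000 kN·m

M(36/5) = -20716/125 kN·m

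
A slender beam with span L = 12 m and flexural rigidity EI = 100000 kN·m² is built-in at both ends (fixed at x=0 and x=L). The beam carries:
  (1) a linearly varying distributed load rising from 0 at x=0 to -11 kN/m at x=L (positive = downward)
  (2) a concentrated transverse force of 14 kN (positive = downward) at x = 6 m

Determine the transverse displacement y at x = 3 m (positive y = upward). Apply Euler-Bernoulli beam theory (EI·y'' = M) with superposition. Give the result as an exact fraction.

Load 1 — triangular load w₀=-11 kN/m (0→w₀ over full span):
  y_1 = -w₀x²(L-x)²(x+2L)/(120LEI) = -(-11)·3²·(12-3)²·(3+2·12)/(120·12·100000) = 24057/16000000 m
Load 2 — point force P=14 kN at a=6 m (b=L-a=6):
  y_2 = -Pb²x²(3aL-(3a+b)x)/(6L³EI)  [x≤a] = -14·6²·3²·(3·6·12-(3·6+6)·3)/(6·12³·100000) = -63/100000 m
Superposition: y = Σ y_i = 13977/16000000 m ≈ 0.000874 m

y(3) = 13977/16000000 m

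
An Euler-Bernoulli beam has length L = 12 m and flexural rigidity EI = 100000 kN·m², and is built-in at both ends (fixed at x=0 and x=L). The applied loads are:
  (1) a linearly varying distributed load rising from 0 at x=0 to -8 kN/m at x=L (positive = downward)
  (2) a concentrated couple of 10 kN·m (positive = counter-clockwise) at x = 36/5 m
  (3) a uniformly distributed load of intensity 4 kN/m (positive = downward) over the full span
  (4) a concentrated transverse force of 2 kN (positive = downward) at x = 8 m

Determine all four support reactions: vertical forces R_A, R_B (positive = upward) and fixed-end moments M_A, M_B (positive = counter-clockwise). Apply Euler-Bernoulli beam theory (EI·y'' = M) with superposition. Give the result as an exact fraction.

Load 1 — triangular load w₀=-8 kN/m (0→w₀ over full span):
  R_A = 3w₀L/20 = 3·(-8)·12/20 = -72/5 kN
  M_A = w₀L²/30 = (-8)·12²/30 = -192/5 kN·m
  R_B = 7w₀L/20 = 7·(-8)·12/20 = -168/5 kN
  M_B = -w₀L²/20 = -(-8)·12²/20 = 288/5 kN·m
Load 2 — applied couple M₀=10 kN·m at a=36/5 m (b=L-a=24/5):
  R_A = 6M₀ab/L³ = 6·10·(36/5)·(24/5)/12³ = 6/5 kN
  M_A = M₀b(2a-b)/L² = 10·(24/5)·(2·(36/5)-(24/5))/12² = 16/5 kN·m
  R_B = -6M₀ab/L³ = -6·10·(36/5)·(24/5)/12³ = -6/5 kN
  M_B = M₀a(2b-a)/L² = 10·(36/5)·(2·(24/5)-(36/5))/12² = 6/5 kN·m
Load 3 — uniform load w=4 kN/m over full span:
  R_A = wL/2 = 4·12/2 = 24 kN
  M_A = wL²/12 = 4·12²/12 = 48 kN·m
  R_B = wL/2 = 4·12/2 = 24 kN
  M_B = -wL²/12 = -4·12²/12 = -48 kN·m
Load 4 — point force P=2 kN at a=8 m (b=L-a=4):
  R_A = Pb²(3a+b)/L³ = 2·4²·(3·8+4)/12³ = 14/27 kN
  M_A = Pab²/L² = 2·8·4²/12² = 16/9 kN·m
  R_B = Pa²(a+3b)/L³ = 2·8²·(8+3·4)/12³ = 40/27 kN
  M_B = -Pa²b/L² = -2·8²·4/12² = -32/9 kN·m
Superposition: R_A = 1528/135 kN, M_A = 656/45 kN·m, R_B = -1258/135 kN, M_B = 326/45 kN·m

R_A = 1528/135 kN, M_A = 656/45 kN·m, R_B = -1258/135 kN, M_B = 326/45 kN·m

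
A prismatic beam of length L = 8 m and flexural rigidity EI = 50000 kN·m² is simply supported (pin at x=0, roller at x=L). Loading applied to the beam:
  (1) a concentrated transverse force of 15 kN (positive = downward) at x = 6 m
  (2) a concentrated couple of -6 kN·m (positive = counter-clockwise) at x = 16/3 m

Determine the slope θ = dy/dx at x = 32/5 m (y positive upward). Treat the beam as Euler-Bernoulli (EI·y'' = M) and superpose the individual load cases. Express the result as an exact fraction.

θ(32/5) = 5171/7500000 rad

Load 1 — point force P=15 kN at a=6 m (b=L-a=2):
  θ_1 = -Pa(2L²-6Lx+3x²+a²)/(6LEI)  [x>a] = -15·6·(2·8²-6·8·(32/5)+3·(32/5)²+6²)/(6·8·50000) = 381/500000 rad
Load 2 — applied couple M₀=-6 kN·m at a=16/3 m (b=L-a=8/3):
  θ_2 = (M₀x²/(2L)-M₀(x-a)+C₁)/EI  [x>a] with C₁=M₀(3b²-L²)/(6L)=16/3 = ((-6)·(32/5)²/(2·8)-(-6)·((32/5)-(16/3))+(16/3))/50000 = -17/234375 rad
Superposition: θ = Σ θ_i = 5171/7500000 rad ≈ 0.000689 rad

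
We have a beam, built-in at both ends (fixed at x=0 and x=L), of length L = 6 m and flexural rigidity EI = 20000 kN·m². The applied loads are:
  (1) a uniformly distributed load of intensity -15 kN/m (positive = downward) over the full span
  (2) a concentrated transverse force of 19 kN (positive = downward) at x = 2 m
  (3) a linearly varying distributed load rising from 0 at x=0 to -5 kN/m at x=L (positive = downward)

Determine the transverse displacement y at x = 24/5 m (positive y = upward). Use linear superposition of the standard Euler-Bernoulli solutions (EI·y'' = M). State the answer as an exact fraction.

Load 1 — uniform load w=-15 kN/m over full span:
  y_1 = -wx²(L-x)²/(24EI) = -(-15)·(24/5)²·(6-(24/5))²/(24·20000) = 81/78125 m
Load 2 — point force P=19 kN at a=2 m (b=L-a=4):
  y_2 = -Pa²(L-x)²(3bL-(3b+a)(L-x))/(6L³EI)  [x>a] = -19·2²·(6-(24/5))²·(3·4·6-(3·4+2)·(6-(24/5)))/(6·6³·20000) = -437/1875000 m
Load 3 — triangular load w₀=-5 kN/m (0→w₀ over full span):
  y_3 = -w₀x²(L-x)²(x+2L)/(120LEI) = -(-5)·(24/5)²·(6-(24/5))²·((24/5)+2·6)/(120·6·20000) = 378/1953125 m
Superposition: y = Σ y_i = 46747/46875000 m ≈ 0.000997 m

y(24/5) = 46747/46875000 m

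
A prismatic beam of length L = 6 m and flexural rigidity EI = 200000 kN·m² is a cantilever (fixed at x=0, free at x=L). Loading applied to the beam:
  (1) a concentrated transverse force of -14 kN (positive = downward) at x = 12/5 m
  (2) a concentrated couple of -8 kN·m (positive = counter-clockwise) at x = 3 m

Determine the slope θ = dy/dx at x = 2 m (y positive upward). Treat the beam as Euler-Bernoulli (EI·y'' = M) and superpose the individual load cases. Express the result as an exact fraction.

θ(2) = 29/250000 rad

Load 1 — point force P=-14 kN at a=12/5 m (b=L-a=18/5):
  θ_1 = -Px(2a-x)/(2EI)  [x≤a] = -(-14)·2·(2·(12/5)-2)/(2·200000) = 49/250000 rad
Load 2 — applied couple M₀=-8 kN·m at a=3 m (b=L-a=3):
  θ_2 = M₀x/EI  [x≤a] = (-8)·2/200000 = -1/12500 rad
Superposition: θ = Σ θ_i = 29/250000 rad ≈ 0.000116 rad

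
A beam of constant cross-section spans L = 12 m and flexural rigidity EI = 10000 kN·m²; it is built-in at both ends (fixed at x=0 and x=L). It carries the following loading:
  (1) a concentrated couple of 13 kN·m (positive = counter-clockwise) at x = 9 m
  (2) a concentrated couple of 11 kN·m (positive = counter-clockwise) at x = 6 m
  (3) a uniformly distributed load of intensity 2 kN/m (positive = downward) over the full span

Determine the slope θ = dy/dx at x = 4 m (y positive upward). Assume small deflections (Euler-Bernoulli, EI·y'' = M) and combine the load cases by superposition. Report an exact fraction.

θ(4) = -167/60000 rad

Load 1 — applied couple M₀=13 kN·m at a=9 m (b=L-a=3):
  θ_1 = (R_Ax²/2 - M_Ax)/EI  [x≤a] with R_A=39/32, M_A=65/16 = ((39/32)·4²/2 - (65/16)·4)/10000 = -13/20000 rad
Load 2 — applied couple M₀=11 kN·m at a=6 m (b=L-a=6):
  θ_2 = (R_Ax²/2 - M_Ax)/EI  [x≤a] with R_A=11/8, M_A=11/4 = ((11/8)·4²/2 - (11/4)·4)/10000 = 0 rad
Load 3 — uniform load w=2 kN/m over full span:
  θ_3 = -wx(L-x)(L-2x)/(12EI) = -2·4·(12-4)·(12-2·4)/(12·10000) = -4/1875 rad
Superposition: θ = Σ θ_i = -167/60000 rad ≈ -0.002783 rad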